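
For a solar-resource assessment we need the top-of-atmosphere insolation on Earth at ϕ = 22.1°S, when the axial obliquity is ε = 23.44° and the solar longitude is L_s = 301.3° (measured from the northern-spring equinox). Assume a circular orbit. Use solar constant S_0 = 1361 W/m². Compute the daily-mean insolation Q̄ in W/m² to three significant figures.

Solar declination: sin δ = sin ε · sin L_s = sin 23.44° × sin 301.3° = -0.33989, so δ = -19.870°.
cos h₀ = −tan(-22.1°) tan(-19.870°) = -0.1468, h₀ = 1.7181 rad.
Bracket: h₀ sin ϕ sin δ + cos ϕ cos δ sin h₀ = 1.7181×-0.37622×-0.33989 + 0.92653×0.94046×0.98917 = 0.219699 + 0.861928 = 1.081627.
Q̄ = (S_0/π) × [bracket] = (1361/π) × 1.081627 = 468.6 W/m².

Q̄ ≈ 469 W/m²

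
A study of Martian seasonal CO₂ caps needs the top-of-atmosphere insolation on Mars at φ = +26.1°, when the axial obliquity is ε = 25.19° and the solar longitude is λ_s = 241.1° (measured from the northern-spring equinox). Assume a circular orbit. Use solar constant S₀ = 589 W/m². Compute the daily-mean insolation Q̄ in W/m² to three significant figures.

Q̄ ≈ 111 W/m²

Solar declination: sin δ = sin ε · sin λ_s = sin 25.19° × sin 241.1° = -0.37262, so δ = -21.877°.
cos H₀ = −tan(+26.1°) tan(-21.877°) = 0.1967, H₀ = 1.3728 rad.
Bracket: H₀ sin φ sin δ + cos φ cos δ sin H₀ = 1.3728×0.43994×-0.37262 + 0.89803×0.92799×0.98046 = -0.225044 + 0.817079 = 0.592035.
Q̄ = (S₀/π) × [bracket] = (589/π) × 0.592035 = 111.0 W/m².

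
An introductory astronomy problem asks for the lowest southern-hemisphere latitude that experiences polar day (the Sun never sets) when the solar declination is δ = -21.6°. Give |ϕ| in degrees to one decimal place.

|ϕ| = 68.4°

Polar day requires cos h₀ = −tan ϕ tan δ ≤ −1, i.e. tan ϕ tan δ ≥ 1.
The boundary is |tan ϕ| · |tan δ| = 1, so |ϕ| = 90° − |δ| = 90° − 21.6° = 68.4° in the southern hemisphere.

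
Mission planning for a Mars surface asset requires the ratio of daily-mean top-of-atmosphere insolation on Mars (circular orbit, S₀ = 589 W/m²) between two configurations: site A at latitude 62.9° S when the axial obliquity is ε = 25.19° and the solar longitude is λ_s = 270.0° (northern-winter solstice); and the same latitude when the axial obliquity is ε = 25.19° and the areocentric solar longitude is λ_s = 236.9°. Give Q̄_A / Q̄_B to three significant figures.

— Configuration A (φ=-62.9°):
Solar declination: sin δ = sin ε · sin λ_s = sin 25.19° × sin 270.0° = -0.42562, so δ = -25.190°.
cos H₀ = −tan(-62.9°) tan(-25.190°) = -0.9191, H₀ = 2.7367 rad.
Bracket: H₀ sin φ sin δ + cos φ cos δ sin H₀ = 2.7367×-0.89021×-0.42562 + 0.45554×0.90490×0.39392 = 1.036911 + 0.162381 = 1.199292.
Q̄ = (S₀/π) × [bracket] = (589/π) × 1.199292 = 224.85 W/m².
— Configuration B (φ=-62.9°):
sin δ = sin 25.19° × sin 236.9° = -0.35655, so δ = -20.889°.
cos H₀ = −tan(-62.9°) tan(-20.889°) = -0.7458, H₀ = 2.4125 rad.
Bracket: H₀ sin φ sin δ + cos φ cos δ sin H₀ = 2.4125×-0.89021×-0.35655 + 0.45554×0.93428×0.66620 = 0.765738 + 0.283536 = 1.049274.
Q̄ = (S₀/π) × [bracket] = (589/π) × 1.049274 = 196.72 W/m².
Ratio Q̄_A / Q̄_B = 224.85 / 196.72 = 1.143.

Q̄_A / Q̄_B ≈ 1.14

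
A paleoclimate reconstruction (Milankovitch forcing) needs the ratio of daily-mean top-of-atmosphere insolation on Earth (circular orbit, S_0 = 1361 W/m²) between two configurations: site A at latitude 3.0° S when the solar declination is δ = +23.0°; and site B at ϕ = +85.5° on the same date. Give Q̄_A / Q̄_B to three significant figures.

— Configuration A (ϕ=-3.0°):
cos h₀ = −tan(-3.0°) tan(+23.000°) = 0.0222, h₀ = 1.5485 rad.
Bracket: h₀ sin ϕ sin δ + cos ϕ cos δ sin h₀ = 1.5485×-0.05234×0.39073 + 0.99863×0.92050×0.99975 = -0.031668 + 0.919009 = 0.887341.
Q̄ = (S_0/π) × [bracket] = (1361/π) × 0.887341 = 384.41 W/m².
— Configuration B (ϕ=+85.5°):
cos h₀ = −tan(+85.5°) tan(+23.000°) = -5.3935 ≤ −1 ⇒ polar day, h₀ = π.
Bracket: h₀ sin ϕ sin δ + cos ϕ cos δ sin h₀ = 3.1416×0.99692×0.39073 + 0.07846×0.92050×0.00000 = 1.223737 + 0.000000 = 1.223737.
Q̄ = (S_0/π) × [bracket] = (1361/π) × 1.223737 = 530.15 W/m².
Ratio Q̄_A / Q̄_B = 384.41 / 530.15 = 0.7251.

Q̄_A / Q̄_B ≈ 0.725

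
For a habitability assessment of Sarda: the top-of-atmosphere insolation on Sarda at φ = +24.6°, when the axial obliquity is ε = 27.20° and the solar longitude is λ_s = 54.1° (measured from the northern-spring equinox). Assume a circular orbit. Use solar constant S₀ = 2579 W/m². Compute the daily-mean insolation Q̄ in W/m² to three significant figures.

Q̄ ≈ 904 W/m²

Solar declination: sin δ = sin ε · sin λ_s = sin 27.20° × sin 54.1° = 0.37027, so δ = +21.732°.
cos H₀ = −tan(+24.6°) tan(+21.732°) = -0.1825, H₀ = 1.7543 rad.
Bracket: H₀ sin φ sin δ + cos φ cos δ sin H₀ = 1.7543×0.41628×0.37027 + 0.90924×0.92892×0.98321 = 0.270401 + 0.830430 = 1.100831.
Q̄ = (S₀/π) × [bracket] = (2579/π) × 1.100831 = 903.7 W/m².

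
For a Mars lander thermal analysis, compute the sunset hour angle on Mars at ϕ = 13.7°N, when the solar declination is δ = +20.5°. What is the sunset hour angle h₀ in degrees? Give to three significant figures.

h₀ = 95.2°

cos h₀ = −tan ϕ · tan δ = −tan(+13.7°) × tan(+20.500°) = -0.0911, so h₀ = 1.6621 rad = 95.23°.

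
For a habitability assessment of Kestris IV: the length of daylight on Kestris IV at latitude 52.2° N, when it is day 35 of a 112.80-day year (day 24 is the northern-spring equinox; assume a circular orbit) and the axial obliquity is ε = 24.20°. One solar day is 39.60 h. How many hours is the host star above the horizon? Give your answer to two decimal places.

Solar longitude: λ_s = 360° × (35 − 24)/112.80 = 35.106°.
sin δ = sin 24.20° × sin 35.106° = 0.23575, so δ = +13.636°.
cos H₀ = −tan φ · tan δ = −tan(+52.2°) × tan(+13.636°) = -0.3127, so H₀ = 1.8889 rad = 108.22°.
Daylight = 2H₀/(2π) × 39.60 h = (1.8889/π) × 39.60 = 23.81 h.

23.81 h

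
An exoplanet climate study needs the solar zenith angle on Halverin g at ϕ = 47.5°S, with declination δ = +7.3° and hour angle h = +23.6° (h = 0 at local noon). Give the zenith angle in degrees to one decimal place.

cos θ_z = sin ϕ sin δ + cos ϕ cos δ cos h = -0.093682 + 0.614068 = 0.520386.
θ_z = arccos(0.520386) = 58.6°.

θ_z = 58.6°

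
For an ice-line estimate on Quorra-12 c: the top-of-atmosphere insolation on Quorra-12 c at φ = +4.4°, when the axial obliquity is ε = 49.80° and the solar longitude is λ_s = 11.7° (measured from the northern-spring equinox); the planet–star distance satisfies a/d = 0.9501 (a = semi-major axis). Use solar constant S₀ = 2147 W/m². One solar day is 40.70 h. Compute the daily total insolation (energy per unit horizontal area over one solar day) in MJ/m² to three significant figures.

90.7 MJ/m²

Solar declination: sin δ = sin ε · sin λ_s = sin 49.80° × sin 11.7° = 0.15489, so δ = +8.910°.
cos H₀ = −tan(+4.4°) tan(+8.910°) = -0.0121, H₀ = 1.5829 rad.
Bracket: H₀ sin φ sin δ + cos φ cos δ sin H₀ = 1.5829×0.07672×0.15489 + 0.99705×0.98793×0.99993 = 0.018810 + 0.984947 = 1.003757.
Inverse-square distance factor (a/d)² = 0.9501² = 0.902690.
Q̄ = (S₀/π) × 0.902690 × [bracket] = (2147/π) × 0.902690 × 1.003757 = 619.23 W/m².
Daily total = Q̄ × 40.70 h × 3600 s/h = 619.23 × 40.70 × 3600 / 10⁶ = 90.73 MJ/m².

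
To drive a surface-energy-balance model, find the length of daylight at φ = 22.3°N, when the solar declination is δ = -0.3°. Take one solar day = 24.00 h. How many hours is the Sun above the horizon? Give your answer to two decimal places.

11.98 h

cos H₀ = −tan φ · tan δ = −tan(+22.3°) × tan(-0.300°) = 0.0021, so H₀ = 1.5686 rad = 89.88°.
Daylight = 2H₀/(2π) × 24.00 h = (1.5686/π) × 24.00 = 11.98 h.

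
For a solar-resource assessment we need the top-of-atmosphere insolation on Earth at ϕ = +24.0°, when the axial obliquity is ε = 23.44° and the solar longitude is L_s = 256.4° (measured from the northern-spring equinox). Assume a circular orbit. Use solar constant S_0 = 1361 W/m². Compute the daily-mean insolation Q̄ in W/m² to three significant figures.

Solar declination: sin δ = sin ε · sin L_s = sin 23.44° × sin 256.4° = -0.38663, so δ = -22.745°.
cos h₀ = −tan(+24.0°) tan(-22.745°) = 0.1867, h₀ = 1.3830 rad.
Bracket: h₀ sin ϕ sin δ + cos ϕ cos δ sin h₀ = 1.3830×0.40674×-0.38663 + 0.91355×0.92223×0.98243 = -0.217488 + 0.827700 = 0.610212.
Q̄ = (S_0/π) × [bracket] = (1361/π) × 0.610212 = 264.4 W/m².

Q̄ ≈ 264 W/m²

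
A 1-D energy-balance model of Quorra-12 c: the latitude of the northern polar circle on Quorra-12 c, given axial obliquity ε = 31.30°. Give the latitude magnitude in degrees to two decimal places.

The polar circle is the lowest latitude that experiences at least one full rotation of continuous daylight at the northern-summer solstice; it lies at |φ| = 90° − ε = 90° − 31.30° = 58.70°.

58.70°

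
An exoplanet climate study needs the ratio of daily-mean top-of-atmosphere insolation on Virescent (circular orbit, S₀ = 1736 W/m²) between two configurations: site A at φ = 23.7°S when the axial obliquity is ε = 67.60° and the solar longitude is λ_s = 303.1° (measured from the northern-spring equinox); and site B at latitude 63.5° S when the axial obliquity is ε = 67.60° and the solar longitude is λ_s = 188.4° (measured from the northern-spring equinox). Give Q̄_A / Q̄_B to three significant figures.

Q̄_A / Q̄_B ≈ 1.78

— Configuration A (φ=-23.7°):
Solar declination: sin δ = sin ε · sin λ_s = sin 67.60° × sin 303.1° = -0.77451, so δ = -50.761°.
cos H₀ = −tan(-23.7°) tan(-50.761°) = -0.5375, H₀ = 2.1382 rad.
Bracket: H₀ sin φ sin δ + cos φ cos δ sin H₀ = 2.1382×-0.40195×-0.77451 + 0.91566×0.63256×0.84328 = 0.665652 + 0.488436 = 1.154088.
Q̄ = (S₀/π) × [bracket] = (1736/π) × 1.154088 = 637.73 W/m².
— Configuration B (φ=-63.5°):
Solar declination: sin δ = sin ε · sin λ_s = sin 67.60° × sin 188.4° = -0.13506, so δ = -7.762°.
cos H₀ = −tan(-63.5°) tan(-7.762°) = -0.2734, H₀ = 1.8477 rad.
Bracket: H₀ sin φ sin δ + cos φ cos δ sin H₀ = 1.8477×-0.89493×-0.13506 + 0.44620×0.99084×0.96190 = 0.223330 + 0.425268 = 0.648598.
Q̄ = (S₀/π) × [bracket] = (1736/π) × 0.648598 = 358.41 W/m².
Ratio Q̄_A / Q̄_B = 637.73 / 358.41 = 1.779.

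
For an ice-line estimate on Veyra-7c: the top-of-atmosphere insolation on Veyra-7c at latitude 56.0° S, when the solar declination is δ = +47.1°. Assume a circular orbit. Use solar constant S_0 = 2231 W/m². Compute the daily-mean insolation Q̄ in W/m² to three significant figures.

Q̄ ≈ 0.00 W/m²

cos h₀ = −tan(-56.0°) tan(+47.100°) = 1.5954 ≥ 1 ⇒ polar night, h₀ = 0 and Q̄ = 0.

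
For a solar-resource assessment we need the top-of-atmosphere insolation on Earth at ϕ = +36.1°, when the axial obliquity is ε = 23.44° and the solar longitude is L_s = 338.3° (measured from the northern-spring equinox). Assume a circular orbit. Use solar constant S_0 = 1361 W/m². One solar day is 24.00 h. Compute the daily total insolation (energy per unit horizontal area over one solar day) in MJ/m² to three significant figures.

25.0 MJ/m²

Solar declination: sin δ = sin ε · sin L_s = sin 23.44° × sin 338.3° = -0.14708, so δ = -8.458°.
cos h₀ = −tan(+36.1°) tan(-8.458°) = 0.1084, h₀ = 1.4622 rad.
Bracket: h₀ sin ϕ sin δ + cos ϕ cos δ sin h₀ = 1.4622×0.58920×-0.14708 + 0.80799×0.98912×0.99410 = -0.126714 + 0.794484 = 0.667770.
Q̄ = (S_0/π) × [bracket] = (1361/π) × 0.667770 = 289.29 W/m².
Daily total = Q̄ × 24.00 h × 3600 s/h = 289.29 × 24.00 × 3600 / 10⁶ = 24.99 MJ/m².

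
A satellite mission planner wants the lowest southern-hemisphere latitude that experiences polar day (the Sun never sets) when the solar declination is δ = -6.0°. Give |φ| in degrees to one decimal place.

|φ| = 84.0°

Polar day requires cos H₀ = −tan φ tan δ ≤ −1, i.e. tan φ tan δ ≥ 1.
The boundary is |tan φ| · |tan δ| = 1, so |φ| = 90° − |δ| = 90° − 6.0° = 84.0° in the southern hemisphere.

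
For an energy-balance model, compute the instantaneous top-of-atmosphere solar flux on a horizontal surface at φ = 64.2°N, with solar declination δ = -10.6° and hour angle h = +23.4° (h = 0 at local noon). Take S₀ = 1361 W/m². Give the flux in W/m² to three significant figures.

cos θ_z = sin φ sin δ + cos φ cos δ cos h = -0.165615 + 0.392619 = 0.227004.
Flux = S₀ · cos θ_z = 1361 × 0.227004 = 309.0 W/m².

309 W/m²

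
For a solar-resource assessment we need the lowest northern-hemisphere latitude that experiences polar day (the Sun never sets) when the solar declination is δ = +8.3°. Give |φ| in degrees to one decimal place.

|φ| = 81.7°

Polar day requires cos H₀ = −tan φ tan δ ≤ −1, i.e. tan φ tan δ ≥ 1.
The boundary is |tan φ| · |tan δ| = 1, so |φ| = 90° − |δ| = 90° − 8.3° = 81.7° in the northern hemisphere.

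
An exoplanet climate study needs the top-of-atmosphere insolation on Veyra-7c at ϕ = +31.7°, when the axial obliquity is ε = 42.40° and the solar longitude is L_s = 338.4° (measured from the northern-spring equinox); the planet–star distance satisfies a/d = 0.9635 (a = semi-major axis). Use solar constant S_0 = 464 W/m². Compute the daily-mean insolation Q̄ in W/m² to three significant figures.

Q̄ ≈ 86.3 W/m²

Solar declination: sin δ = sin ε · sin L_s = sin 42.40° × sin 338.4° = -0.24823, so δ = -14.373°.
cos h₀ = −tan(+31.7°) tan(-14.373°) = 0.1583, h₀ = 1.4119 rad.
Bracket: h₀ sin ϕ sin δ + cos ϕ cos δ sin h₀ = 1.4119×0.52547×-0.24823 + 0.85081×0.96870×0.98740 = -0.184165 + 0.813795 = 0.629630.
Inverse-square distance factor (a/d)² = 0.9635² = 0.928332.
Q̄ = (S_0/π) × 0.928332 × [bracket] = (464/π) × 0.928332 × 0.629630 = 86.33 W/m².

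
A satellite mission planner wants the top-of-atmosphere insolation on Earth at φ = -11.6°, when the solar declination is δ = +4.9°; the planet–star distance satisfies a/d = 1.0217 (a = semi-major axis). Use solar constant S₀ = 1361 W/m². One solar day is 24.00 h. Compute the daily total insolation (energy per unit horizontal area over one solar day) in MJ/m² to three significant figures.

37.1 MJ/m²

cos H₀ = −tan(-11.6°) tan(+4.900°) = 0.0176, H₀ = 1.5532 rad.
Bracket: H₀ sin φ sin δ + cos φ cos δ sin H₀ = 1.5532×-0.20108×0.08542 + 0.97958×0.99635×0.99985 = -0.026678 + 0.975858 = 0.949180.
Inverse-square distance factor (a/d)² = 1.0217² = 1.043871.
Q̄ = (S₀/π) × 1.043871 × [bracket] = (1361/π) × 1.043871 × 0.949180 = 429.24 W/m².
Daily total = Q̄ × 24.00 h × 3600 s/h = 429.24 × 24.00 × 3600 / 10⁶ = 37.09 MJ/m².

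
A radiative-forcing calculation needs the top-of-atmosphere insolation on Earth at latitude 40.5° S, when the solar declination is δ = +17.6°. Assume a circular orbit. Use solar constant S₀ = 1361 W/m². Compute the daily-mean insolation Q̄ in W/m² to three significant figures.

Q̄ ≈ 192 W/m²

cos H₀ = −tan(-40.5°) tan(+17.600°) = 0.2709, H₀ = 1.2964 rad.
Bracket: H₀ sin φ sin δ + cos φ cos δ sin H₀ = 1.2964×-0.64945×0.30237 + 0.76041×0.95319×0.96260 = -0.254580 + 0.697707 = 0.443127.
Q̄ = (S₀/π) × [bracket] = (1361/π) × 0.443127 = 192.0 W/m².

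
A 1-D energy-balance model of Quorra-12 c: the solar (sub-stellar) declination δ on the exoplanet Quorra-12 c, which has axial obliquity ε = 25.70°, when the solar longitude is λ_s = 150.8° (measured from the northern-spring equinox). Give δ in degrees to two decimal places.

sin δ = sin ε · sin λ_s = sin 25.70° × sin 150.8° = 0.211565.
δ = arcsin(0.211565) = +12.21°.

δ = +12.21°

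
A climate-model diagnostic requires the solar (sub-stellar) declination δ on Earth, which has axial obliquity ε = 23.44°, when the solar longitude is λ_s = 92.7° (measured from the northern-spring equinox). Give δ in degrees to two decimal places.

sin δ = sin ε · sin λ_s = sin 23.44° × sin 92.7° = 0.397347.
δ = arcsin(0.397347) = +23.41°.

δ = +23.41°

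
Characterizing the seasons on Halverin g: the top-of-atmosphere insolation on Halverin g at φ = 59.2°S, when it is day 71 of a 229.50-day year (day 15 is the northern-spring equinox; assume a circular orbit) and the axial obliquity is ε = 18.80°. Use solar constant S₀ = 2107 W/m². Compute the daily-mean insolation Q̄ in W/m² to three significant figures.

Q̄ ≈ 88.2 W/m²

Solar longitude: λ_s = 360° × (71 − 15)/229.50 = 87.843°.
sin δ = sin 18.80° × sin 87.843° = 0.32204, so δ = +18.786°.
cos H₀ = −tan(-59.2°) tan(+18.786°) = 0.5706, H₀ = 0.9635 rad.
Bracket: H₀ sin φ sin δ + cos φ cos δ sin H₀ = 0.9635×-0.85896×0.32204 + 0.51204×0.94673×0.82121 = -0.266523 + 0.398093 = 0.131570.
Q̄ = (S₀/π) × [bracket] = (2107/π) × 0.131570 = 88.24 W/m².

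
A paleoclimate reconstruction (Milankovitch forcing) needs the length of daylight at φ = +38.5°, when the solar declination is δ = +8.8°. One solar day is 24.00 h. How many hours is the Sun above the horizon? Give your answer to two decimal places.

cos H₀ = −tan φ · tan δ = −tan(+38.5°) × tan(+8.800°) = -0.1231, so H₀ = 1.6942 rad = 97.07°.
Daylight = 2H₀/(2π) × 24.00 h = (1.6942/π) × 24.00 = 12.94 h.

12.94 h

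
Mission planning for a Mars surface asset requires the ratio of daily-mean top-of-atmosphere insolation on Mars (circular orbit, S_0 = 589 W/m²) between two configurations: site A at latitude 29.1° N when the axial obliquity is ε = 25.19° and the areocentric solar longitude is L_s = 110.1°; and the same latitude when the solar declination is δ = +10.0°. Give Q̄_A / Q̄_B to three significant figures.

Q̄_A / Q̄_B ≈ 1.13

— Configuration A (ϕ=+29.1°):
sin δ = sin 25.19° × sin 110.1° = 0.39970, so δ = +23.559°.
cos h₀ = −tan(+29.1°) tan(+23.559°) = -0.2427, h₀ = 1.8159 rad.
Bracket: h₀ sin ϕ sin δ + cos ϕ cos δ sin h₀ = 1.8159×0.48634×0.39970 + 0.87377×0.91665×0.97010 = 0.352993 + 0.776993 = 1.129986.
Q̄ = (S_0/π) × [bracket] = (589/π) × 1.129986 = 211.85 W/m².
— Configuration B (ϕ=+29.1°):
cos h₀ = −tan(+29.1°) tan(+10.000°) = -0.0981, h₀ = 1.6691 rad.
Bracket: h₀ sin ϕ sin δ + cos ϕ cos δ sin h₀ = 1.6691×0.48634×0.17365 + 0.87377×0.98481×0.99517 = 0.140960 + 0.856341 = 0.997301.
Q̄ = (S_0/π) × [bracket] = (589/π) × 0.997301 = 186.98 W/m².
Ratio Q̄_A / Q̄_B = 211.85 / 186.98 = 1.133.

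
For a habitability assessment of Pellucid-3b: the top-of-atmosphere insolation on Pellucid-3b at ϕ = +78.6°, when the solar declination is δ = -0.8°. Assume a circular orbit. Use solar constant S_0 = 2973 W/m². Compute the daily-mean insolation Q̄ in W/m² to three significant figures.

Q̄ ≈ 167 W/m²

cos h₀ = −tan(+78.6°) tan(-0.800°) = 0.0693, h₀ = 1.5015 rad.
Bracket: h₀ sin ϕ sin δ + cos ϕ cos δ sin h₀ = 1.5015×0.98027×-0.01396 + 0.19766×0.99990×0.99760 = -0.020547 + 0.197166 = 0.176619.
Q̄ = (S_0/π) × [bracket] = (2973/π) × 0.176619 = 167.1 W/m².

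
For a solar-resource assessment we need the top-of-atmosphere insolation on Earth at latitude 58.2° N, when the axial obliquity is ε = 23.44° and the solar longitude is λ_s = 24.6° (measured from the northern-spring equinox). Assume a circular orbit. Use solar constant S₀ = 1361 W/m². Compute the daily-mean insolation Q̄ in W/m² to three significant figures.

Q̄ ≈ 329 W/m²

Solar declination: sin δ = sin ε · sin λ_s = sin 23.44° × sin 24.6° = 0.16559, so δ = +9.532°.
cos H₀ = −tan(+58.2°) tan(+9.532°) = -0.2708, H₀ = 1.8450 rad.
Bracket: H₀ sin φ sin δ + cos φ cos δ sin H₀ = 1.8450×0.84989×0.16559 + 0.52696×0.98619×0.96263 = 0.259653 + 0.500262 = 0.759915.
Q̄ = (S₀/π) × [bracket] = (1361/π) × 0.759915 = 329.2 W/m².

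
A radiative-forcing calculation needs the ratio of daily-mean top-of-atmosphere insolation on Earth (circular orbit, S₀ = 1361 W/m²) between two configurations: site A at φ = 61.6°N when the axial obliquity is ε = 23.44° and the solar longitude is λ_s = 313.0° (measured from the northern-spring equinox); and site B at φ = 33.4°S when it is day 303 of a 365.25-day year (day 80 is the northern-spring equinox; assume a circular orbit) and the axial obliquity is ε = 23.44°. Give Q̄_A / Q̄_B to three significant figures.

— Configuration A (φ=+61.6°):
Solar declination: sin δ = sin ε · sin λ_s = sin 23.44° × sin 313.0° = -0.29092, so δ = -16.913°.
cos H₀ = −tan(+61.6°) tan(-16.913°) = 0.5624, H₀ = 0.9735 rad.
Bracket: H₀ sin φ sin δ + cos φ cos δ sin H₀ = 0.9735×0.87965×-0.29092 + 0.47562×0.95675×0.82688 = -0.249126 + 0.376271 = 0.127145.
Q̄ = (S₀/π) × [bracket] = (1361/π) × 0.127145 = 55.082 W/m².
— Configuration B (φ=-33.4°):
Solar longitude: λ_s = 360° × (303 − 80)/365.25 = 219.795°.
sin δ = sin 23.44° × sin 219.795° = -0.25460, so δ = -14.750°.
cos H₀ = −tan(-33.4°) tan(-14.750°) = -0.1736, H₀ = 1.7453 rad.
Bracket: H₀ sin φ sin δ + cos φ cos δ sin H₀ = 1.7453×-0.55048×-0.25460 + 0.83485×0.96705×0.98482 = 0.244608 + 0.795086 = 1.039694.
Q̄ = (S₀/π) × [bracket] = (1361/π) × 1.039694 = 450.42 W/m².
Ratio Q̄_A / Q̄_B = 55.082 / 450.42 = 0.1223.

Q̄_A / Q̄_B ≈ 0.122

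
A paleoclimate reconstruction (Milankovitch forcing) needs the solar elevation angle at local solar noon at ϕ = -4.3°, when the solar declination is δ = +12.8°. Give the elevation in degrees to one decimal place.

72.9°

At local noon the hour angle is zero, so the zenith angle equals |ϕ − δ| = |-4.3° − (+12.800°)| = 17.100°.
Elevation = 90° − 17.100° = 72.9°.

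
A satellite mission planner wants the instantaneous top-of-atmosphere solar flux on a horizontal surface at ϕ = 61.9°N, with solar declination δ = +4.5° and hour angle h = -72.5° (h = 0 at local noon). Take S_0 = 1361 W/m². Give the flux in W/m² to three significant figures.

cos θ_z = sin ϕ sin δ + cos ϕ cos δ cos h = 0.069211 + 0.141199 = 0.210410.
Flux = S_0 · cos θ_z = 1361 × 0.210410 = 286.4 W/m².

286 W/m²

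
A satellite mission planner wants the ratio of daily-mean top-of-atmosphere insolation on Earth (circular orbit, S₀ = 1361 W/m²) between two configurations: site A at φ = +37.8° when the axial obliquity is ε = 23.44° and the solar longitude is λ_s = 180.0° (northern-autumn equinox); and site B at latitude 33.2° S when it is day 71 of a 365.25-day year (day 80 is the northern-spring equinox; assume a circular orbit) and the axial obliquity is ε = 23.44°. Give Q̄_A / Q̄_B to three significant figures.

Q̄_A / Q̄_B ≈ 0.889

— Configuration A (φ=+37.8°):
Solar declination: sin δ = sin ε · sin λ_s = sin 23.44° × sin 180.0° = 0.00000, so δ = +0.000°.
cos H₀ = −tan(+37.8°) tan(+0.000°) = -0.0000, H₀ = 1.5708 rad.
Bracket: H₀ sin φ sin δ + cos φ cos δ sin H₀ = 1.5708×0.61291×0.00000 + 0.79016×1.00000×1.00000 = 0.000000 + 0.790160 = 0.790160.
Q̄ = (S₀/π) × [bracket] = (1361/π) × 0.790160 = 342.31 W/m².
— Configuration B (φ=-33.2°):
Solar longitude: λ_s = 360° × (71 − 80)/365.25 = -8.871°, i.e. -8.871° + 360° = 351.129°.
sin δ = sin 23.44° × sin 351.129° = -0.06134, so δ = -3.517°.
cos H₀ = −tan(-33.2°) tan(-3.517°) = -0.0402, H₀ = 1.6110 rad.
Bracket: H₀ sin φ sin δ + cos φ cos δ sin H₀ = 1.6110×-0.54756×-0.06134 + 0.83676×0.99812×0.99919 = 0.054109 + 0.834510 = 0.888619.
Q̄ = (S₀/π) × [bracket] = (1361/π) × 0.888619 = 384.97 W/m².
Ratio Q̄_A / Q̄_B = 342.31 / 384.97 = 0.8892.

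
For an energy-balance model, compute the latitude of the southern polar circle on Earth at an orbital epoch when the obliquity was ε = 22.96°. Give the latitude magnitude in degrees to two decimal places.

67.04°

The polar circle is the lowest latitude that experiences at least one full rotation of continuous darkness at the northern-summer solstice; it lies at |φ| = 90° − ε = 90° − 22.96° = 67.04°.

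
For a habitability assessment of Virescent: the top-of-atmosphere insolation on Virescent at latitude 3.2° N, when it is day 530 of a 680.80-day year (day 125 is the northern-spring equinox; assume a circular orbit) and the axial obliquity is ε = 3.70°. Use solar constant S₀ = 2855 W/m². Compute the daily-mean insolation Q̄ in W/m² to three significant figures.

Q̄ ≈ 904 W/m²

Solar longitude: λ_s = 360° × (530 − 125)/680.80 = 214.160°.
sin δ = sin 3.70° × sin 214.160° = -0.03624, so δ = -2.077°.
cos H₀ = −tan(+3.2°) tan(-2.077°) = 0.0020, H₀ = 1.5688 rad.
Bracket: H₀ sin φ sin δ + cos φ cos δ sin H₀ = 1.5688×0.05582×-0.03624 + 0.99844×0.99934×1.00000 = -0.003174 + 0.997781 = 0.994607.
Q̄ = (S₀/π) × [bracket] = (2855/π) × 0.994607 = 903.9 W/m².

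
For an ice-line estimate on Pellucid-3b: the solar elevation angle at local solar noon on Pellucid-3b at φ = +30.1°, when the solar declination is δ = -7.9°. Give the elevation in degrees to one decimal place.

52.0°

At local noon the hour angle is zero, so the zenith angle equals |φ − δ| = |+30.1° − (-7.900°)| = 38.000°.
Elevation = 90° − 38.000° = 52.0°.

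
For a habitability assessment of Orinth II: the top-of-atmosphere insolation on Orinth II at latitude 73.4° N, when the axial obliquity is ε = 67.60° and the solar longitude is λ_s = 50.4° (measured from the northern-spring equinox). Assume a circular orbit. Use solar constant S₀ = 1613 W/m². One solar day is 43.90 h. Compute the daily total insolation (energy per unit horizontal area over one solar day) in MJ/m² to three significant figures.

Solar declination: sin δ = sin ε · sin λ_s = sin 67.60° × sin 50.4° = 0.71237, so δ = +45.428°.
cos H₀ = −tan(+73.4°) tan(+45.428°) = -3.4050 ≤ −1 ⇒ polar day, H₀ = π.
Bracket: H₀ sin φ sin δ + cos φ cos δ sin H₀ = 3.1416×0.95832×0.71237 + 0.28569×0.70180×0.00000 = 2.144703 + 0.000000 = 2.144703.
Q̄ = (S₀/π) × [bracket] = (1613/π) × 2.144703 = 1101.2 W/m².
Daily total = Q̄ × 43.90 h × 3600 s/h = 1101.2 × 43.90 × 3600 / 10⁶ = 174.0 MJ/m².

174 MJ/m²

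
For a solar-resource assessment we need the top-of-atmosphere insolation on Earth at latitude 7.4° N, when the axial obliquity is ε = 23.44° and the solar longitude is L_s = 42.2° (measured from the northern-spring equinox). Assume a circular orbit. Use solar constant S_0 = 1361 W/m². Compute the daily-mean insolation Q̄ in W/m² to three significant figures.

Q̄ ≈ 438 W/m²

Solar declination: sin δ = sin ε · sin L_s = sin 23.44° × sin 42.2° = 0.26720, so δ = +15.498°.
cos h₀ = −tan(+7.4°) tan(+15.498°) = -0.0360, h₀ = 1.6068 rad.
Bracket: h₀ sin ϕ sin δ + cos ϕ cos δ sin h₀ = 1.6068×0.12880×0.26720 + 0.99167×0.96364×0.99935 = 0.055299 + 0.954992 = 1.010291.
Q̄ = (S_0/π) × [bracket] = (1361/π) × 1.010291 = 437.7 W/m².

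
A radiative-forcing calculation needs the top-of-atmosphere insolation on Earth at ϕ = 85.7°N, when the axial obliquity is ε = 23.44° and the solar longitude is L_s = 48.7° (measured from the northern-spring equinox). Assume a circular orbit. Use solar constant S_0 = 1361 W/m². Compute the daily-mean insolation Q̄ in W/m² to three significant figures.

Q̄ ≈ 406 W/m²

Solar declination: sin δ = sin ε · sin L_s = sin 23.44° × sin 48.7° = 0.29884, so δ = +17.388°.
cos h₀ = −tan(+85.7°) tan(+17.388°) = -4.1648 ≤ −1 ⇒ polar day, h₀ = π.
Bracket: h₀ sin ϕ sin δ + cos ϕ cos δ sin h₀ = 3.1416×0.99719×0.29884 + 0.07498×0.95430×0.00000 = 0.936198 + 0.000000 = 0.936198.
Q̄ = (S_0/π) × [bracket] = (1361/π) × 0.936198 = 405.6 W/m².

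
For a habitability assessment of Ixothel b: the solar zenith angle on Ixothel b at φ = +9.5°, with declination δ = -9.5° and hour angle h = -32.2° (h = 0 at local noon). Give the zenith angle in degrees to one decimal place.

θ_z = 37.3°

cos θ_z = sin φ sin δ + cos φ cos δ cos h = -0.027241 + 0.823142 = 0.795901.
θ_z = arccos(0.795901) = 37.3°.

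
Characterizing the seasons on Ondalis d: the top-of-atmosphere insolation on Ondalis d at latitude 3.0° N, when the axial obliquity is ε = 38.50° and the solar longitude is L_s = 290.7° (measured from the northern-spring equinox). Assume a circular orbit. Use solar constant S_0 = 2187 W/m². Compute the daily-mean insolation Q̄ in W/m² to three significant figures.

Solar declination: sin δ = sin ε · sin L_s = sin 38.50° × sin 290.7° = -0.58233, so δ = -35.614°.
cos h₀ = −tan(+3.0°) tan(-35.614°) = 0.0375, h₀ = 1.5332 rad.
Bracket: h₀ sin ϕ sin δ + cos ϕ cos δ sin h₀ = 1.5332×0.05234×-0.58233 + 0.99863×0.81295×0.99930 = -0.046731 + 0.811268 = 0.764537.
Q̄ = (S_0/π) × [bracket] = (2187/π) × 0.764537 = 532.2 W/m².

Q̄ ≈ 532 W/m²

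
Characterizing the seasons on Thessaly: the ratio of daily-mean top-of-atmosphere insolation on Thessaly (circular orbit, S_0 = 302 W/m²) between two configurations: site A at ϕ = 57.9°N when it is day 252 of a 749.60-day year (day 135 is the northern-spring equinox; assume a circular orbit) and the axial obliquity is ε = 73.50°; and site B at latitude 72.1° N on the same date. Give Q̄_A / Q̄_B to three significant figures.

— Configuration A (ϕ=+57.9°):
Solar longitude: L_s = 360° × (252 − 135)/749.60 = 56.190°.
sin δ = sin 73.50° × sin 56.190° = 0.79667, so δ = +52.813°.
cos h₀ = −tan(+57.9°) tan(+52.813°) = -2.1012 ≤ −1 ⇒ polar day, h₀ = π.
Bracket: h₀ sin ϕ sin δ + cos ϕ cos δ sin h₀ = 3.1416×0.84712×0.79667 + 0.53140×0.60441×0.00000 = 2.120188 + 0.000000 = 2.120188.
Q̄ = (S_0/π) × [bracket] = (302/π) × 2.120188 = 203.81 W/m².
— Configuration B (ϕ=+72.1°):
cos h₀ = −tan(+72.1°) tan(+52.813°) = -4.0809 ≤ −1 ⇒ polar day, h₀ = π.
Bracket: h₀ sin ϕ sin δ + cos ϕ cos δ sin h₀ = 3.1416×0.95159×0.79667 + 0.30736×0.60441×0.00000 = 2.381657 + 0.000000 = 2.381657.
Q̄ = (S_0/π) × [bracket] = (302/π) × 2.381657 = 228.95 W/m².
Ratio Q̄_A / Q̄_B = 203.81 / 228.95 = 0.8902.

Q̄_A / Q̄_B ≈ 0.890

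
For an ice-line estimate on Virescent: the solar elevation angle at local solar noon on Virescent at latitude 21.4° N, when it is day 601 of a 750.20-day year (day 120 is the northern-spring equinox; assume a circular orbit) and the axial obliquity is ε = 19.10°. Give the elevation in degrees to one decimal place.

Solar longitude: λ_s = 360° × (601 − 120)/750.20 = 230.818°.
sin δ = sin 19.10° × sin 230.818° = -0.25364, so δ = -14.693°.
At local noon the hour angle is zero, so the zenith angle equals |φ − δ| = |+21.4° − (-14.693°)| = 36.093°.
Elevation = 90° − 36.093° = 53.9°.

53.9°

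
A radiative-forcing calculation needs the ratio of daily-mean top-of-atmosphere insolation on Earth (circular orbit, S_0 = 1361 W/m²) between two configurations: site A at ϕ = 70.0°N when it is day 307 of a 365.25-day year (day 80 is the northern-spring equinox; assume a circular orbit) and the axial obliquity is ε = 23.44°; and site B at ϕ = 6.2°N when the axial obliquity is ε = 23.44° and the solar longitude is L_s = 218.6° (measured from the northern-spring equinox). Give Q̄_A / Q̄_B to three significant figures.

— Configuration A (ϕ=+70.0°):
Solar longitude: L_s = 360° × (307 − 80)/365.25 = 223.737°.
sin δ = sin 23.44° × sin 223.737° = -0.27501, so δ = -15.963°.
cos h₀ = −tan(+70.0°) tan(-15.963°) = 0.7859, h₀ = 0.6667 rad.
Bracket: h₀ sin ϕ sin δ + cos ϕ cos δ sin h₀ = 0.6667×0.93969×-0.27501 + 0.34202×0.96144×0.61836 = -0.172291 + 0.203336 = 0.031045.
Q̄ = (S_0/π) × [bracket] = (1361/π) × 0.031045 = 13.449 W/m².
— Configuration B (ϕ=+6.2°):
Solar declination: sin δ = sin ε · sin L_s = sin 23.44° × sin 218.6° = -0.24817, so δ = -14.369°.
cos h₀ = −tan(+6.2°) tan(-14.369°) = 0.0278, h₀ = 1.5430 rad.
Bracket: h₀ sin ϕ sin δ + cos ϕ cos δ sin h₀ = 1.5430×0.10800×-0.24817 + 0.99415×0.96872×0.99961 = -0.041356 + 0.962677 = 0.921321.
Q̄ = (S_0/π) × [bracket] = (1361/π) × 0.921321 = 399.13 W/m².
Ratio Q̄_A / Q̄_B = 13.449 / 399.13 = 0.03370.

Q̄_A / Q̄_B ≈ 0.0337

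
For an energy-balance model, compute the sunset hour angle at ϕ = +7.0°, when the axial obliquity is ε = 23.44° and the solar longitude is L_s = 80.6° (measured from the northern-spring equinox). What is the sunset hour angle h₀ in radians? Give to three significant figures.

Solar declination: sin δ = sin ε · sin L_s = sin 23.44° × sin 80.6° = 0.39245, so δ = +23.107°.
cos h₀ = −tan ϕ · tan δ = −tan(+7.0°) × tan(+23.107°) = -0.0524, so h₀ = 1.6232 rad = 93.00°.

h₀ = 1.62 rad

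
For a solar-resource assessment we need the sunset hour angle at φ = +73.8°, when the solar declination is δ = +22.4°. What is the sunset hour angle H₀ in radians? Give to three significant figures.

H₀ = 3.14 rad

Sunrise equation: cos H₀ = −tan φ · tan δ = -1.4187 ≤ −1, so the Sun never sets (polar day) and H₀ = π.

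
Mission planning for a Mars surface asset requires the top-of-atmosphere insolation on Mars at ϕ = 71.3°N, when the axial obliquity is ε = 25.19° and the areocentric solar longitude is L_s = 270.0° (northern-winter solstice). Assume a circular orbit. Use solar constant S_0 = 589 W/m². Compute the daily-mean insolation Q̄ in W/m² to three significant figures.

sin δ = sin 25.19° × sin 270.0° = -0.42562, so δ = -25.190°.
cos h₀ = −tan(+71.3°) tan(-25.190°) = 1.3896 ≥ 1 ⇒ polar night, h₀ = 0 and Q̄ = 0.

Q̄ ≈ 0.00 W/m²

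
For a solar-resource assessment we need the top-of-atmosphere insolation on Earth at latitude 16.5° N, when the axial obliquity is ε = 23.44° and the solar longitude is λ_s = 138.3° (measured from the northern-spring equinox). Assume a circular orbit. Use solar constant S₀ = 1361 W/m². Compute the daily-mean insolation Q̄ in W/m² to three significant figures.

Solar declination: sin δ = sin ε · sin λ_s = sin 23.44° × sin 138.3° = 0.26462, so δ = +15.344°.
cos H₀ = −tan(+16.5°) tan(+15.344°) = -0.0813, H₀ = 1.6522 rad.
Bracket: H₀ sin φ sin δ + cos φ cos δ sin H₀ = 1.6522×0.28402×0.26462 + 0.95882×0.96435×0.99669 = 0.124175 + 0.921578 = 1.045753.
Q̄ = (S₀/π) × [bracket] = (1361/π) × 1.045753 = 453.0 W/m².

Q̄ ≈ 453 W/m²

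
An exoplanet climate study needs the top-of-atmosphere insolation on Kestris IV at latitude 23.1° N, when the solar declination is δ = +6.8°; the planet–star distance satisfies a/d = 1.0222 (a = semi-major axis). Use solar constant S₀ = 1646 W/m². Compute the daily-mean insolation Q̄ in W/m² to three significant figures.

Q̄ ≈ 541 W/m²

cos H₀ = −tan(+23.1°) tan(+6.800°) = -0.0509, H₀ = 1.6217 rad.
Bracket: H₀ sin φ sin δ + cos φ cos δ sin H₀ = 1.6217×0.39234×0.11840 + 0.91982×0.99297×0.99871 = 0.075333 + 0.912175 = 0.987508.
Inverse-square distance factor (a/d)² = 1.0222² = 1.044893.
Q̄ = (S₀/π) × 1.044893 × [bracket] = (1646/π) × 1.044893 × 0.987508 = 540.6 W/m².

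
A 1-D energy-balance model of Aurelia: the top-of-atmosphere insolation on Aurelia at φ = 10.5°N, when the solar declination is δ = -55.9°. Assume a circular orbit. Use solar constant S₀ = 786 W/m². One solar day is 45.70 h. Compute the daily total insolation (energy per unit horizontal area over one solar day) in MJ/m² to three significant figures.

cos H₀ = −tan(+10.5°) tan(-55.900°) = 0.2737, H₀ = 1.2935 rad.
Bracket: H₀ sin φ sin δ + cos φ cos δ sin H₀ = 1.2935×0.18224×-0.82806 + 0.98325×0.56064×0.96180 = -0.195196 + 0.530192 = 0.334996.
Q̄ = (S₀/π) × [bracket] = (786/π) × 0.334996 = 83.813 W/m².
Daily total = Q̄ × 45.70 h × 3600 s/h = 83.813 × 45.70 × 3600 / 10⁶ = 13.79 MJ/m².

13.8 MJ/m²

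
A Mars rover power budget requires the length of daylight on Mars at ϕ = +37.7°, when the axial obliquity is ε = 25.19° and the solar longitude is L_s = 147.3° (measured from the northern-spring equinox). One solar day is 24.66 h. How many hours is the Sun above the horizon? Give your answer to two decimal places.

Solar declination: sin δ = sin ε · sin L_s = sin 25.19° × sin 147.3° = 0.22994, so δ = +13.293°.
cos h₀ = −tan ϕ · tan δ = −tan(+37.7°) × tan(+13.293°) = -0.1826, so h₀ = 1.7544 rad = 100.52°.
Daylight = 2h₀/(2π) × 24.66 h = (1.7544/π) × 24.66 = 13.77 h.

13.77 h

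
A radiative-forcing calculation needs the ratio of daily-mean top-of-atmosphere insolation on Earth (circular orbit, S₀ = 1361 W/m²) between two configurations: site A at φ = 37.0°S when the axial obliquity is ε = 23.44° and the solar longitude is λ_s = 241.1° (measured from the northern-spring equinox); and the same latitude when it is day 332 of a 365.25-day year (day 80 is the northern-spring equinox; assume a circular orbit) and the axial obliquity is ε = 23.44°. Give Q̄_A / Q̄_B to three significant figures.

— Configuration A (φ=-37.0°):
Solar declination: sin δ = sin ε · sin λ_s = sin 23.44° × sin 241.1° = -0.34825, so δ = -20.380°.
cos H₀ = −tan(-37.0°) tan(-20.380°) = -0.2799, H₀ = 1.8545 rad.
Bracket: H₀ sin φ sin δ + cos φ cos δ sin H₀ = 1.8545×-0.60182×-0.34825 + 0.79864×0.93740×0.96001 = 0.388673 + 0.718707 = 1.107380.
Q̄ = (S₀/π) × [bracket] = (1361/π) × 1.107380 = 479.74 W/m².
— Configuration B (φ=-37.0°):
Solar longitude: λ_s = 360° × (332 − 80)/365.25 = 248.378°.
sin δ = sin 23.44° × sin 248.378° = -0.36980, so δ = -21.703°.
cos H₀ = −tan(-37.0°) tan(-21.703°) = -0.2999, H₀ = 1.8754 rad.
Bracket: H₀ sin φ sin δ + cos φ cos δ sin H₀ = 1.8754×-0.60182×-0.36980 + 0.79864×0.92911×0.95396 = 0.417376 + 0.707862 = 1.125238.
Q̄ = (S₀/π) × [bracket] = (1361/π) × 1.125238 = 487.48 W/m².
Ratio Q̄_A / Q̄_B = 479.74 / 487.48 = 0.9841.

Q̄_A / Q̄_B ≈ 0.984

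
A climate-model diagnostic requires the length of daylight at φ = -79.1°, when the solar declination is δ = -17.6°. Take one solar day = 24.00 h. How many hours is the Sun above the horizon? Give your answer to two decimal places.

Sunrise equation: cos H₀ = −tan φ · tan δ = -1.6473 ≤ −1, so the Sun never sets (polar day) and H₀ = π.
Daylight = 2H₀/(2π) × 24.00 h = (3.1416/π) × 24.00 = 24.00 h.

24.00 h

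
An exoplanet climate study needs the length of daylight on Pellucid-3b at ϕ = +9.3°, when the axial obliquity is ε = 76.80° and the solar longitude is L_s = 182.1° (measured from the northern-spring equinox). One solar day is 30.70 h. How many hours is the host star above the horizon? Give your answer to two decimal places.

Solar declination: sin δ = sin ε · sin L_s = sin 76.80° × sin 182.1° = -0.03568, so δ = -2.044°.
cos h₀ = −tan ϕ · tan δ = −tan(+9.3°) × tan(-2.044°) = 0.0058, so h₀ = 1.5650 rad = 89.67°.
Daylight = 2h₀/(2π) × 30.70 h = (1.5650/π) × 30.70 = 15.29 h.

15.29 h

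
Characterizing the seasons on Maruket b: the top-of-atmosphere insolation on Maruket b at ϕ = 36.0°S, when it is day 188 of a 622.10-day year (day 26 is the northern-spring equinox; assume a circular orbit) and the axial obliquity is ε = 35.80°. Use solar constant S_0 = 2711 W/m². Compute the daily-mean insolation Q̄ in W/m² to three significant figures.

Q̄ ≈ 181 W/m²

Solar longitude: L_s = 360° × (188 − 26)/622.10 = 93.747°.
sin δ = sin 35.80° × sin 93.747° = 0.58371, so δ = +35.712°.
cos h₀ = −tan(-36.0°) tan(+35.712°) = 0.5223, h₀ = 1.0213 rad.
Bracket: h₀ sin ϕ sin δ + cos ϕ cos δ sin h₀ = 1.0213×-0.58779×0.58371 + 0.80902×0.81196×0.85276 = -0.350407 + 0.560171 = 0.209764.
Q̄ = (S_0/π) × [bracket] = (2711/π) × 0.209764 = 181.0 W/m².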